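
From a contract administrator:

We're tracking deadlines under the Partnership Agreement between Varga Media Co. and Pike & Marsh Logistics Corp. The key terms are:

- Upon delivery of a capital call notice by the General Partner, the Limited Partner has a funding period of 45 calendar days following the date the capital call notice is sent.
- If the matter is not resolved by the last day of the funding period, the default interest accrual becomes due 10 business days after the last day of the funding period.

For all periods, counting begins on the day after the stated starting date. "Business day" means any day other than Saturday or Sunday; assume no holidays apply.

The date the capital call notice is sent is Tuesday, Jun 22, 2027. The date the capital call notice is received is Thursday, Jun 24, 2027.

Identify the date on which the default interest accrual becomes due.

Adding 45 calendar days to Jun 22, 2027 gives Aug 6, 2027, which is the last day of the funding period.
The date on which the default interest accrual becomes due: 10 business days after Friday, Aug 6, 2027, skipping weekends — Aug 9, Aug 10, Aug 11, Aug 12, Aug 13, Aug 16, Aug 17, Aug 18, Aug 19, Aug 20 — lands on Friday, Aug 20, 2027.

Aug 20, 2027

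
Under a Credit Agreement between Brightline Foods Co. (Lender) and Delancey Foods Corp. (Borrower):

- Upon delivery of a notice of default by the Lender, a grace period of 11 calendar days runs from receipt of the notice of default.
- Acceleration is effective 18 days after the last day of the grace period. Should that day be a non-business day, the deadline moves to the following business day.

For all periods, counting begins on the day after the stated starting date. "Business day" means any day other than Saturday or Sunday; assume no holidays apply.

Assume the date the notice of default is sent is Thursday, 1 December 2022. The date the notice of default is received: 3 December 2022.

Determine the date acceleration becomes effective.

2 January 2023

Adding 11 calendar days to 3 December 2022 gives 14 December 2022, which is the last day of the grace period.
Adding 18 calendar days to 14 December 2022 gives 1 January 2023, which is the date acceleration becomes effective. That falls on a Sunday, so it rolls to the next business day, Monday, 2 January 2023.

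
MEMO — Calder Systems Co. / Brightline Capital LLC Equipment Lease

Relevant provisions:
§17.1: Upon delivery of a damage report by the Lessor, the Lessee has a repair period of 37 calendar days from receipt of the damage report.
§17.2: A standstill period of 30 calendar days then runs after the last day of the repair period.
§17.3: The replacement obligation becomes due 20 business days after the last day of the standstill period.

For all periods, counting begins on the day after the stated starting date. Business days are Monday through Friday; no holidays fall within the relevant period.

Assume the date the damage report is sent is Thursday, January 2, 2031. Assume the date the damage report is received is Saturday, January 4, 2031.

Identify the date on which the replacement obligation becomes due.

April 9, 2031

Adding 37 calendar days to January 4, 2031 gives February 10, 2031, which is the last day of the repair period.
The last day of the standstill period: February 10, 2031 + 30 days = March 12, 2031.
From Wednesday, March 12, 2031, 20 business days (Mar 13, Mar 14, Mar 17, Mar 18, …, Apr 7, Apr 8, Apr 9, skipping weekends) brings us to Wednesday, April 9, 2031, which is the date on which the replacement obligation becomes due.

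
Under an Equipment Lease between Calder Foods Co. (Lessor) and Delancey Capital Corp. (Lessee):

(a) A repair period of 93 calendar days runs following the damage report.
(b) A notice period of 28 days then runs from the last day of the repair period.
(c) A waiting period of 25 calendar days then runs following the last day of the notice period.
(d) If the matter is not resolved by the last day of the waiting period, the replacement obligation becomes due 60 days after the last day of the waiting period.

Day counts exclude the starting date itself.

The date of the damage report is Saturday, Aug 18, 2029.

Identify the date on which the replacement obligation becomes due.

Mar 12, 2030

Adding 93 calendar days to Aug 18, 2029 gives Nov 19, 2029, which is the last day of the repair period.
The last day of the notice period: Nov 19, 2029 + 28 days = Dec 17, 2029.
Adding 25 calendar days to Dec 17, 2029 gives Jan 11, 2030, which is the last day of the waiting period.
Adding 60 calendar days to Jan 11, 2030 gives Mar 12, 2030, which is the date on which the replacement obligation becomes due.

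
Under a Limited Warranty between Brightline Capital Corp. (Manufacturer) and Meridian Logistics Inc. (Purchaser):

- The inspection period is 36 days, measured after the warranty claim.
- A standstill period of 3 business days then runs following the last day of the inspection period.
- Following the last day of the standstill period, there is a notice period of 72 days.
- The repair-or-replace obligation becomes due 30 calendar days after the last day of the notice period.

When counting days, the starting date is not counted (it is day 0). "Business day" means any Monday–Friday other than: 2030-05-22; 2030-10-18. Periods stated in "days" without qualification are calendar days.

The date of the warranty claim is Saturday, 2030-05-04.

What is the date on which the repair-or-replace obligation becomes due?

2030-09-22

The last day of the inspection period: 36 calendar days after 2030-05-04 is 2030-06-09.
From Sunday, 2030-06-09, 3 business days (Jun 10, Jun 11, Jun 12, skipping weekends) brings us to Wednesday, 2030-06-12, which is the last day of the standstill period.
Adding 72 calendar days to 2030-06-12 gives 2030-08-23, which is the last day of the notice period.
Adding 30 calendar days to 2030-08-23 gives 2030-09-22, which is the date on which the repair-or-replace obligation becomes due.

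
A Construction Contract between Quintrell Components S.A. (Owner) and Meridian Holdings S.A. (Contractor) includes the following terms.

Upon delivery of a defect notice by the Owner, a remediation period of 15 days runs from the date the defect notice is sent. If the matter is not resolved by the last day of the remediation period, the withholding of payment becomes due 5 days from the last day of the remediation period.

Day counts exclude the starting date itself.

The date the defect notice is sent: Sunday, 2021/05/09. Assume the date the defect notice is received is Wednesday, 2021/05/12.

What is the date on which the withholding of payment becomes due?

The last day of the remediation period: 15 calendar days after 2021/05/09 is 2021/05/24.
Adding 5 calendar days to 2021/05/24 gives 2021/05/29, which is the date on which the withholding of payment becomes due.

2021/05/29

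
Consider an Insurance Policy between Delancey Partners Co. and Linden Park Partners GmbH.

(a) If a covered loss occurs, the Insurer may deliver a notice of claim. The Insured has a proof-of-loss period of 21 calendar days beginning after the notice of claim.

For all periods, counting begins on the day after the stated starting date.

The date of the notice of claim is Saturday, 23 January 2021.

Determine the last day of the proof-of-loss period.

13 February 2021

The last day of the proof-of-loss period: 23 January 2021 + 21 days = 13 February 2021.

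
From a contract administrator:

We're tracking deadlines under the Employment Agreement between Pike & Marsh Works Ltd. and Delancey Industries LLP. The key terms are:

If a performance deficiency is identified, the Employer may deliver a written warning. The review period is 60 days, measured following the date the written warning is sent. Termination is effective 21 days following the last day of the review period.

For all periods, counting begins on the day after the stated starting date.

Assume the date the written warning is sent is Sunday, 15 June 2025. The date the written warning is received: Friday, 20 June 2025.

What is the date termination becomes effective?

4 September 2025

The last day of the review period: 60 calendar days after 15 June 2025 is 14 August 2025.
Adding 21 calendar days to 14 August 2025 gives 4 September 2025, which is the date termination becomes effective.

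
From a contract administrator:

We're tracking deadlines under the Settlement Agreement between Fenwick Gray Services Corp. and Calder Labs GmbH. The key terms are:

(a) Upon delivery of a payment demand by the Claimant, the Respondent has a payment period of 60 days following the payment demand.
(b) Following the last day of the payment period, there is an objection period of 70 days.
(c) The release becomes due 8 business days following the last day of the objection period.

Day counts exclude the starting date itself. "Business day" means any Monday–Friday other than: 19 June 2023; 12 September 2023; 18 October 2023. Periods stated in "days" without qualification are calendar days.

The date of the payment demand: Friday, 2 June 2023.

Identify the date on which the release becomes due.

23 October 2023

The last day of the payment period: 60 calendar days after 2 June 2023 is 1 August 2023.
Adding 70 calendar days to 1 August 2023 gives 10 October 2023, which is the last day of the objection period.
The date on which the release becomes due: counting 8 business days from Tuesday, 10 October 2023 (Oct 11, Oct 12, Oct 13, Oct 16, Oct 17, Oct 19, Oct 20, Oct 23, skipping weekends and the listed holiday on Oct 18) reaches Monday, 23 October 2023.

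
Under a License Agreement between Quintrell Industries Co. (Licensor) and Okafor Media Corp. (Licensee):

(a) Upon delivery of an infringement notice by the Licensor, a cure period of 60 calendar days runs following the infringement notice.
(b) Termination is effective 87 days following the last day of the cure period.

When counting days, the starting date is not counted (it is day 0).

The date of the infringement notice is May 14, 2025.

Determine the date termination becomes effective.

The last day of the cure period: May 14, 2025 + 60 days = Jul 13, 2025.
The date termination becomes effective: 87 calendar days after Jul 13, 2025 is Oct 8, 2025.

Oct 8, 2025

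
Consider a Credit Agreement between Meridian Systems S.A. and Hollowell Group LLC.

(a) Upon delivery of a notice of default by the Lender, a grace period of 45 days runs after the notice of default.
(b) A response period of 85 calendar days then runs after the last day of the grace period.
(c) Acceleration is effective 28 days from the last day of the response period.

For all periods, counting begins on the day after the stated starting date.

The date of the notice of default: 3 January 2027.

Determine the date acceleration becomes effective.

The last day of the grace period: 45 calendar days after 3 January 2027 is 17 February 2027.
The last day of the response period: 85 calendar days after 17 February 2027 is 13 May 2027.
The date acceleration becomes effective: 28 calendar days after 13 May 2027 is 10 June 2027.

10 June 2027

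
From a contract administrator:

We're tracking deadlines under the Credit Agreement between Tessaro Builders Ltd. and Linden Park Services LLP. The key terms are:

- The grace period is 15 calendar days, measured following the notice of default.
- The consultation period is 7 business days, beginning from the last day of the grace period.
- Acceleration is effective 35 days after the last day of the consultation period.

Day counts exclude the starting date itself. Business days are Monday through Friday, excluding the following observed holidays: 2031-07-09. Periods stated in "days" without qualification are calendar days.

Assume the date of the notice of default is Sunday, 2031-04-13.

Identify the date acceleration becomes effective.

The last day of the grace period: 2031-04-13 + 15 days = 2031-04-28.
From Monday, 2031-04-28, 7 business days (Apr 29, Apr 30, May 1, May 2, May 5, May 6, May 7, skipping weekends) brings us to Wednesday, 2031-05-07, which is the last day of the consultation period.
The date acceleration becomes effective: 35 calendar days after 2031-05-07 is 2031-06-11.

2031-06-11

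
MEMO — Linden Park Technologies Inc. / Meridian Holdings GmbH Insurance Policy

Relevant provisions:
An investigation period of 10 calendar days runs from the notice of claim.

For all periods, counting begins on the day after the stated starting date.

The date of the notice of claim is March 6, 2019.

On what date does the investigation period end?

March 16, 2019

The last day of the investigation period: March 6, 2019 + 10 days = March 16, 2019.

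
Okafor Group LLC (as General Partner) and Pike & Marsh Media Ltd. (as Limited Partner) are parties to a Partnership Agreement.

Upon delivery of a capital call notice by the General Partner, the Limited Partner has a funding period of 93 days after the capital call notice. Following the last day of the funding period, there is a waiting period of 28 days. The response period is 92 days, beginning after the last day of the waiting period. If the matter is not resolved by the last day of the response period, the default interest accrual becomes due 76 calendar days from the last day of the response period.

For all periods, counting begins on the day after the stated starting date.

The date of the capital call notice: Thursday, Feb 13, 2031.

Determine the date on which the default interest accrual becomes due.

Nov 29, 2031

The last day of the funding period: Feb 13, 2031 + 93 days = May 17, 2031.
Adding 28 calendar days to May 17, 2031 gives Jun 14, 2031, which is the last day of the waiting period.
The last day of the response period: 92 calendar days after Jun 14, 2031 is Sep 14, 2031.
Adding 76 calendar days to Sep 14, 2031 gives Nov 29, 2031, which is the date on which the default interest accrual becomes due.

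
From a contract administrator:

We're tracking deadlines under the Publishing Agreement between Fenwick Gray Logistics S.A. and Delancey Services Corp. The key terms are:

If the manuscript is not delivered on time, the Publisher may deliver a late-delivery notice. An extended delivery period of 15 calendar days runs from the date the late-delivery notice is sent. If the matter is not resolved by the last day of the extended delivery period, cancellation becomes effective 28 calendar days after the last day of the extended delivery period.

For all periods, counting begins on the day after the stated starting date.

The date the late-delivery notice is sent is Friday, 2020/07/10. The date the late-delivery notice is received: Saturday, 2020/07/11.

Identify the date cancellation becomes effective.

2020/08/22

The last day of the extended delivery period: 2020/07/10 + 15 days = 2020/07/25.
The date cancellation becomes effective: 28 calendar days after 2020/07/25 is 2020/08/22.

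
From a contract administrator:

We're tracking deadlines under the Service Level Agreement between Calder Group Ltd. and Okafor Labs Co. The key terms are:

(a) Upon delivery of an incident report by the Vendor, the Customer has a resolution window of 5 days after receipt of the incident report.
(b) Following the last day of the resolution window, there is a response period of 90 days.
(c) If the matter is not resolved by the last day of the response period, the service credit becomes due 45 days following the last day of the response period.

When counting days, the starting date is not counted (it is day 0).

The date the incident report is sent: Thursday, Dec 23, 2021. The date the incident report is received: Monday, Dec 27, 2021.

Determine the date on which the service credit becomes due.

The last day of the resolution window: Dec 27, 2021 + 5 days = Jan 1, 2022.
The last day of the response period: 90 calendar days after Jan 1, 2022 is Apr 1, 2022.
The date on which the service credit becomes due: 45 calendar days after Apr 1, 2022 is May 16, 2022.

May 16, 2022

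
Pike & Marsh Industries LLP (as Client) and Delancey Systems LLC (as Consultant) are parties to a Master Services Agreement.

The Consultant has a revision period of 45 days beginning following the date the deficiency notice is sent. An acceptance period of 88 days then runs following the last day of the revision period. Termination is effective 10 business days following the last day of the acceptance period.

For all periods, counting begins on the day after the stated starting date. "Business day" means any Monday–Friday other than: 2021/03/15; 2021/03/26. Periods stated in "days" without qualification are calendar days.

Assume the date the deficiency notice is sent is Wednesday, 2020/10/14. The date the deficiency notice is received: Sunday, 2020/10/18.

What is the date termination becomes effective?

2021/03/10

The last day of the revision period: 45 calendar days after 2020/10/14 is 2020/11/28.
The last day of the acceptance period: 2020/11/28 + 88 days = 2021/02/24.
From Wednesday, 2021/02/24, 10 business days (Feb 25, Feb 26, Mar 1, Mar 2, Mar 3, Mar 4, Mar 5, Mar 8, Mar 9, Mar 10, skipping weekends) brings us to Wednesday, 2021/03/10, which is the date termination becomes effective.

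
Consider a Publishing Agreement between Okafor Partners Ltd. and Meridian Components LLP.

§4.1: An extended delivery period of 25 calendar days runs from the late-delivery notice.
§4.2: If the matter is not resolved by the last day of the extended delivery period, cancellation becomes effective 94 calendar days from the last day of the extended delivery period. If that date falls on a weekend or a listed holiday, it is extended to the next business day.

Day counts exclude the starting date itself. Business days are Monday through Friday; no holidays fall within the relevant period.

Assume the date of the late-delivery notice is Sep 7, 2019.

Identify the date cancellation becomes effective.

The last day of the extended delivery period: Sep 7, 2019 + 25 days = Oct 2, 2019.
The date cancellation becomes effective: 94 calendar days after Oct 2, 2019 is Jan 4, 2020. That falls on a Saturday, so it rolls to the next business day, Monday, Jan 6, 2020.

Jan 6, 2020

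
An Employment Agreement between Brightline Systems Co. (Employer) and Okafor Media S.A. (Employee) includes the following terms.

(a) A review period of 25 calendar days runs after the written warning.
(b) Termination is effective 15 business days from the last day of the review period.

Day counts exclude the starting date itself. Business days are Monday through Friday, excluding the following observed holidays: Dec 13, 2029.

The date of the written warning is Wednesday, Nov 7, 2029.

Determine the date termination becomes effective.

Dec 24, 2029

The last day of the review period: Nov 7, 2029 + 25 days = Dec 2, 2029.
From Sunday, Dec 2, 2029, 15 business days (Dec 3, Dec 4, Dec 5, Dec 6, …, Dec 20, Dec 21, Dec 24, skipping weekends and the listed holiday on Dec 13) brings us to Monday, Dec 24, 2029, which is the date termination becomes effective.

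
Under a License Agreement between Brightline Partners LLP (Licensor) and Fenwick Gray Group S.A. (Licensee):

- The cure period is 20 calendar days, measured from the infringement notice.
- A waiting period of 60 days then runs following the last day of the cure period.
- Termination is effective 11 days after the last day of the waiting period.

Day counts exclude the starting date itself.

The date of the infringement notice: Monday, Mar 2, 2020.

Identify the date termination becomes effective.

Jun 1, 2020

The last day of the cure period: 20 calendar days after Mar 2, 2020 is Mar 22, 2020.
Adding 60 calendar days to Mar 22, 2020 gives May 21, 2020, which is the last day of the waiting period.
The date termination becomes effective: 11 calendar days after May 21, 2020 is Jun 1, 2020.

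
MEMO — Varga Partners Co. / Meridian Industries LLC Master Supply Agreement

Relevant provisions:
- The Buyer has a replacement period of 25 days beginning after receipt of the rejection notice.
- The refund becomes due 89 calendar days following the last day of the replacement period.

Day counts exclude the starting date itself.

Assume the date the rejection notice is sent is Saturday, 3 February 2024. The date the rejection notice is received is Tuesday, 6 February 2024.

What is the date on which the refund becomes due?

30 May 2024

The last day of the replacement period: 25 calendar days after 6 February 2024 is 2 March 2024.
The date on which the refund becomes due: 2 March 2024 + 89 days = 30 May 2024.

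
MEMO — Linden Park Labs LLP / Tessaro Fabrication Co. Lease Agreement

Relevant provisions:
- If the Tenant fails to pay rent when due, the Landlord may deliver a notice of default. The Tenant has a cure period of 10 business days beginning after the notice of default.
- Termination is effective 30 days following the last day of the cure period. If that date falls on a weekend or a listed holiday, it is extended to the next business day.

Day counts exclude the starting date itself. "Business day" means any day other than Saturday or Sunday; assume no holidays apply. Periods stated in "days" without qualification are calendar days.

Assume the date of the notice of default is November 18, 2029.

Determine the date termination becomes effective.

December 31, 2029

From Sunday, November 18, 2029, 10 business days (Nov 19, Nov 20, Nov 21, Nov 22, Nov 23, Nov 26, Nov 27, Nov 28, Nov 29, Nov 30, skipping weekends) brings us to Friday, November 30, 2029, which is the last day of the cure period.
The date termination becomes effective: 30 calendar days after November 30, 2029 is December 30, 2029. That falls on a Sunday, so it rolls to the next business day, Monday, December 31, 2029.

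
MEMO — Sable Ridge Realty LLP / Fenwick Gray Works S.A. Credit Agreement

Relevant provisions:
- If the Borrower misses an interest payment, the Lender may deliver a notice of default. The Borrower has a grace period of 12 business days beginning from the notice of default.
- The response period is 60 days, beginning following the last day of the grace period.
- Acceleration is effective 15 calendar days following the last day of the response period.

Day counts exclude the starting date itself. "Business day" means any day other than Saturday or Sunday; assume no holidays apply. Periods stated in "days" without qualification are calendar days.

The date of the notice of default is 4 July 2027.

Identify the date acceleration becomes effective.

3 October 2027

From Sunday, 4 July 2027, 12 business days (Jul 5, Jul 6, Jul 7, Jul 8, …, Jul 16, Jul 19, Jul 20, skipping weekends) brings us to Tuesday, 20 July 2027, which is the last day of the grace period.
The last day of the response period: 20 July 2027 + 60 days = 18 September 2027.
The date acceleration becomes effective: 18 September 2027 + 15 days = 3 October 2027.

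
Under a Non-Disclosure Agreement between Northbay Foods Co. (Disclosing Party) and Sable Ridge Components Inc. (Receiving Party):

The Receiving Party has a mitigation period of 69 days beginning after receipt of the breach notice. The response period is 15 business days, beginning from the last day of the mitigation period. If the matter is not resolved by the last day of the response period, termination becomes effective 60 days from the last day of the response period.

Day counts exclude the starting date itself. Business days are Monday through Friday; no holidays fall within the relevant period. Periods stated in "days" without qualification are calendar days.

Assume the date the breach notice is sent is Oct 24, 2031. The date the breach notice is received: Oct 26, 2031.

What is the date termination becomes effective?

The last day of the mitigation period: 69 calendar days after Oct 26, 2031 is Jan 3, 2032.
The last day of the response period: 15 business days after Saturday, Jan 3, 2032, skipping weekends — Jan 5, Jan 6, Jan 7, Jan 8, …, Jan 21, Jan 22, Jan 23 — lands on Friday, Jan 23, 2032.
The date termination becomes effective: Jan 23, 2032 + 60 days = Mar 23, 2032.

Mar 23, 2032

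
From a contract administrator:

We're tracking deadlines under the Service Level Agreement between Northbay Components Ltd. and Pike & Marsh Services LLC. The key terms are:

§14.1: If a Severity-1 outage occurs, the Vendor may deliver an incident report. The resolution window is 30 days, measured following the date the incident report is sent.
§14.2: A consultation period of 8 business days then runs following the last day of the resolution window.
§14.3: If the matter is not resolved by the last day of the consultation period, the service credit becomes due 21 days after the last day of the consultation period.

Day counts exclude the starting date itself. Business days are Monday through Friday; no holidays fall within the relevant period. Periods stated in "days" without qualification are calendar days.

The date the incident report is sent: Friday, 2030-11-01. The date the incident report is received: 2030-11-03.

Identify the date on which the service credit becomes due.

Adding 30 calendar days to 2030-11-01 gives 2030-12-01, which is the last day of the resolution window.
From Sunday, 2030-12-01, 8 business days (Dec 2, Dec 3, Dec 4, Dec 5, Dec 6, Dec 9, Dec 10, Dec 11, skipping weekends) brings us to Wednesday, 2030-12-11, which is the last day of the consultation period.
Adding 21 calendar days to 2030-12-11 gives 2031-01-01, which is the date on which the service credit becomes due.

2031-01-01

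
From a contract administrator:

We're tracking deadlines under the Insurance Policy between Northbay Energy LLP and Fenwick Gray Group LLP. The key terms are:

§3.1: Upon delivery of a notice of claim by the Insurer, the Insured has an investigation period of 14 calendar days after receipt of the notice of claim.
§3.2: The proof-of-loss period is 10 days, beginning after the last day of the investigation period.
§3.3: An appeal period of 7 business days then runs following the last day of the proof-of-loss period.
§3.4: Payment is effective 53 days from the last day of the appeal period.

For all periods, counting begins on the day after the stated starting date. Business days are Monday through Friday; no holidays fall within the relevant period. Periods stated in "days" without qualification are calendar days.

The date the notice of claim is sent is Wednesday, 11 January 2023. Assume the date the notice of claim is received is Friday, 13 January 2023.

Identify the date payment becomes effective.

The last day of the investigation period: 14 calendar days after 13 January 2023 is 27 January 2023.
Adding 10 calendar days to 27 January 2023 gives 6 February 2023, which is the last day of the proof-of-loss period.
From Monday, 6 February 2023, 7 business days (Feb 7, Feb 8, Feb 9, Feb 10, Feb 13, Feb 14, Feb 15, skipping weekends) brings us to Wednesday, 15 February 2023, which is the last day of the appeal period.
The date payment becomes effective: 15 February 2023 + 53 days = 9 April 2023.

9 April 2023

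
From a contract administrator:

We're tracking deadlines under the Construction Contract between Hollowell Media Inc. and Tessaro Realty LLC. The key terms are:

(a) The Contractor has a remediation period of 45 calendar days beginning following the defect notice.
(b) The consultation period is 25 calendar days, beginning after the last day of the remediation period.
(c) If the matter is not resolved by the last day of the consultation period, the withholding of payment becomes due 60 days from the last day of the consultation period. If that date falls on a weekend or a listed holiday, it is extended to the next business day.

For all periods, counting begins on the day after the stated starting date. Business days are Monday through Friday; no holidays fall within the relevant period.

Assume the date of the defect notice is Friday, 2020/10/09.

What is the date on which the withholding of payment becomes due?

The last day of the remediation period: 2020/10/09 + 45 days = 2020/11/23.
The last day of the consultation period: 25 calendar days after 2020/11/23 is 2020/12/18.
The date on which the withholding of payment becomes due: 60 calendar days after 2020/12/18 is 2021/02/16. 2021/02/16 is a Tuesday, so no roll-forward applies.

2021/02/16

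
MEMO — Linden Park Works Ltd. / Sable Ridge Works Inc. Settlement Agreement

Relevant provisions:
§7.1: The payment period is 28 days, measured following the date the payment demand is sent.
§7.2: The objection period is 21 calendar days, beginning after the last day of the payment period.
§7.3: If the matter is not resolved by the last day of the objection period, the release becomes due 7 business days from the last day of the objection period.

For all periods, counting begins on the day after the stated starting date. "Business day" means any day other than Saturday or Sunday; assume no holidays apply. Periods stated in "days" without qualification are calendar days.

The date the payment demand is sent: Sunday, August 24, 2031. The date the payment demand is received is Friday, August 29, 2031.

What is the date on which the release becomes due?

Adding 28 calendar days to August 24, 2031 gives September 21, 2031, which is the last day of the payment period.
Adding 21 calendar days to September 21, 2031 gives October 12, 2031, which is the last day of the objection period.
The date on which the release becomes due: 7 business days after Sunday, October 12, 2031, skipping weekends — Oct 13, Oct 14, Oct 15, Oct 16, Oct 17, Oct 20, Oct 21 — lands on Tuesday, October 21, 2031.

October 21, 2031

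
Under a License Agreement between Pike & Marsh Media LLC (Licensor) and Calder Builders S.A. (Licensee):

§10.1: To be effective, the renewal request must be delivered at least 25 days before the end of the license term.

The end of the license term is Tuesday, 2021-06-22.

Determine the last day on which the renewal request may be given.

2021-05-28

2021-06-22 minus 25 days is 2021-05-28.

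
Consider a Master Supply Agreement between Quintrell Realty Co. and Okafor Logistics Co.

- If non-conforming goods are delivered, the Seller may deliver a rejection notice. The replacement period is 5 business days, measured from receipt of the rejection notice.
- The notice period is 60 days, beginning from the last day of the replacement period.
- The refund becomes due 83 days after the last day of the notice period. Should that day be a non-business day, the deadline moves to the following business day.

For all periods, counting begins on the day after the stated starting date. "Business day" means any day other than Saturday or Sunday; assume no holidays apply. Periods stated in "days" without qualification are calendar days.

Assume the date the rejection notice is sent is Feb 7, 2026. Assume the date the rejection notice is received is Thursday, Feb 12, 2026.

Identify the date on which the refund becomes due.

The last day of the replacement period: counting 5 business days from Thursday, Feb 12, 2026 (Feb 13, Feb 16, Feb 17, Feb 18, Feb 19, skipping weekends) reaches Thursday, Feb 19, 2026.
The last day of the notice period: 60 calendar days after Feb 19, 2026 is Apr 20, 2026.
The date on which the refund becomes due: 83 calendar days after Apr 20, 2026 is Jul 12, 2026. That falls on a Sunday, so it rolls to the next business day, Monday, Jul 13, 2026.

Jul 13, 2026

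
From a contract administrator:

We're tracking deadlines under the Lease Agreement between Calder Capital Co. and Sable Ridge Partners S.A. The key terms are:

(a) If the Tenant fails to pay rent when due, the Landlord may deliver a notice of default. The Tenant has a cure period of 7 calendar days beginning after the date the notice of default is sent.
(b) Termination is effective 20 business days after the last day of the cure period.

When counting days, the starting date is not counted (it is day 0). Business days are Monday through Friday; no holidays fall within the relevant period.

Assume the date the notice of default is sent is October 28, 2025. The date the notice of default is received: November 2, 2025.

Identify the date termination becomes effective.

December 2, 2025

The last day of the cure period: 7 calendar days after October 28, 2025 is November 4, 2025.
The date termination becomes effective: counting 20 business days from Tuesday, November 4, 2025 (Nov 5, Nov 6, Nov 7, Nov 10, …, Nov 28, Dec 1, Dec 2, skipping weekends) reaches Tuesday, December 2, 2025.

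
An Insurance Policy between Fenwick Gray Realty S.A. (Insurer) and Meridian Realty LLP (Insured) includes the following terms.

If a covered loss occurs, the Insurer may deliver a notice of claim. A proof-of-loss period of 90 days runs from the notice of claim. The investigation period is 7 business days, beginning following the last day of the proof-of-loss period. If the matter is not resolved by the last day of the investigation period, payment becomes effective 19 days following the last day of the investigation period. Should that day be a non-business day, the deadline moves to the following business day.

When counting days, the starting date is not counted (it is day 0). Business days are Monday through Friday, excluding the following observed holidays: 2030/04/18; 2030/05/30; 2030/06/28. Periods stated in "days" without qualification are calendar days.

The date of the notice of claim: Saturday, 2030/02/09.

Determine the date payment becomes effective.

The last day of the proof-of-loss period: 2030/02/09 + 90 days = 2030/05/10.
The last day of the investigation period: counting 7 business days from Friday, 2030/05/10 (May 13, May 14, May 15, May 16, May 17, May 20, May 21, skipping weekends) reaches Tuesday, 2030/05/21.
Adding 19 calendar days to 2030/05/21 gives 2030/06/09, which is the date payment becomes effective. That falls on a Sunday, so it rolls to the next business day, Monday, 2030/06/10.

2030/06/10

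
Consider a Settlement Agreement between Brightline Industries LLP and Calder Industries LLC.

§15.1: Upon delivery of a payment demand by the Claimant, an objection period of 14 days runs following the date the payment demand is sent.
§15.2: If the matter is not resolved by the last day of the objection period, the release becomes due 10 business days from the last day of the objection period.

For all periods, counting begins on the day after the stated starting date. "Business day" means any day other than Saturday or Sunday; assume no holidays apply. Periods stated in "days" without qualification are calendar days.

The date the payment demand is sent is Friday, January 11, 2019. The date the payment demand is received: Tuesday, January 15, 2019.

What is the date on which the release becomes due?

The last day of the objection period: January 11, 2019 + 14 days = January 25, 2019.
The date on which the release becomes due: counting 10 business days from Friday, January 25, 2019 (Jan 28, Jan 29, Jan 30, Jan 31, Feb 1, Feb 4, Feb 5, Feb 6, Feb 7, Feb 8, skipping weekends) reaches Friday, February 8, 2019.

February 8, 2019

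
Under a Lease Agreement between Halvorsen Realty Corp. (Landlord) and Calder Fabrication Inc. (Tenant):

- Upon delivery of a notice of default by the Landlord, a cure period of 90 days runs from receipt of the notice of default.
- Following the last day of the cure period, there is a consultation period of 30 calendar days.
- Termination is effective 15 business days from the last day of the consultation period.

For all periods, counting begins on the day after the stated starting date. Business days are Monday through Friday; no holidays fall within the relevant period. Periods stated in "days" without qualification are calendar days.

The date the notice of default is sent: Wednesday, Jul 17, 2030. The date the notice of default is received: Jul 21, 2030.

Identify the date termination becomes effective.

Adding 90 calendar days to Jul 21, 2030 gives Oct 19, 2030, which is the last day of the cure period.
Adding 30 calendar days to Oct 19, 2030 gives Nov 18, 2030, which is the last day of the consultation period.
The date termination becomes effective: 15 business days after Monday, Nov 18, 2030, skipping weekends — Nov 19, Nov 20, Nov 21, Nov 22, …, Dec 5, Dec 6, Dec 9 — lands on Monday, Dec 9, 2030.

Dec 9, 2030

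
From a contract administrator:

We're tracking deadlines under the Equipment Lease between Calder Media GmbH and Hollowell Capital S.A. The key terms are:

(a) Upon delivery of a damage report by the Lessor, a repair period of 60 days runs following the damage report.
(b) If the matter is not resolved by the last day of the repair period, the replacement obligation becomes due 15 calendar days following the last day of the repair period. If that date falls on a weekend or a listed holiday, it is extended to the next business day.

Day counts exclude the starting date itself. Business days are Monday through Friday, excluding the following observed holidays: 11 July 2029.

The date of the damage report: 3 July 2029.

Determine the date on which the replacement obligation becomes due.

Adding 60 calendar days to 3 July 2029 gives 1 September 2029, which is the last day of the repair period.
Adding 15 calendar days to 1 September 2029 gives 16 September 2029, which is the date on which the replacement obligation becomes due. That falls on a Sunday, so it rolls to the next business day, Monday, 17 September 2029.

17 September 2029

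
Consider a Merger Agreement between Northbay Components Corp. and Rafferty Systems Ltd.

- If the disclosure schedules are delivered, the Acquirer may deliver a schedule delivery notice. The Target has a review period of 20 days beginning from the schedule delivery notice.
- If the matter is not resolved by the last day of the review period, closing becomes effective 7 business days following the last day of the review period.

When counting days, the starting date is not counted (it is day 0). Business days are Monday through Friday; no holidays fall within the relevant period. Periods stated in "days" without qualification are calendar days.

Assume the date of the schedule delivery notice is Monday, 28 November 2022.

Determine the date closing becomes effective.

27 December 2022

The last day of the review period: 28 November 2022 + 20 days = 18 December 2022.
The date closing becomes effective: counting 7 business days from Sunday, 18 December 2022 (Dec 19, Dec 20, Dec 21, Dec 22, Dec 23, Dec 26, Dec 27, skipping weekends) reaches Tuesday, 27 December 2022.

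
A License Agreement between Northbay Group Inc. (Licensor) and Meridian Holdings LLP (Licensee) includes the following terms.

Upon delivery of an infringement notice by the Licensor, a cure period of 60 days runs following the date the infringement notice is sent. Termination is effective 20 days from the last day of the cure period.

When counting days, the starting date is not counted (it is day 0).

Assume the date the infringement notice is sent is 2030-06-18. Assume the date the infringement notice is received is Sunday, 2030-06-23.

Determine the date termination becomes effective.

Adding 60 calendar days to 2030-06-18 gives 2030-08-17, which is the last day of the cure period.
The date termination becomes effective: 20 calendar days after 2030-08-17 is 2030-09-06.

2030-09-06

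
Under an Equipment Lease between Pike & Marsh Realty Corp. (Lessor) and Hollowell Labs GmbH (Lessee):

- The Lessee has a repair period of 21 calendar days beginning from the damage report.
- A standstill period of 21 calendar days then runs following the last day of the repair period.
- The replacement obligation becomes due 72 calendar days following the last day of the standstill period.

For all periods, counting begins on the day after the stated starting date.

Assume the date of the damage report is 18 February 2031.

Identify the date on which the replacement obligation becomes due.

12 June 2031

The last day of the repair period: 18 February 2031 + 21 days = 11 March 2031.
The last day of the standstill period: 21 calendar days after 11 March 2031 is 1 April 2031.
The date on which the replacement obligation becomes due: 1 April 2031 + 72 days = 12 June 2031.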